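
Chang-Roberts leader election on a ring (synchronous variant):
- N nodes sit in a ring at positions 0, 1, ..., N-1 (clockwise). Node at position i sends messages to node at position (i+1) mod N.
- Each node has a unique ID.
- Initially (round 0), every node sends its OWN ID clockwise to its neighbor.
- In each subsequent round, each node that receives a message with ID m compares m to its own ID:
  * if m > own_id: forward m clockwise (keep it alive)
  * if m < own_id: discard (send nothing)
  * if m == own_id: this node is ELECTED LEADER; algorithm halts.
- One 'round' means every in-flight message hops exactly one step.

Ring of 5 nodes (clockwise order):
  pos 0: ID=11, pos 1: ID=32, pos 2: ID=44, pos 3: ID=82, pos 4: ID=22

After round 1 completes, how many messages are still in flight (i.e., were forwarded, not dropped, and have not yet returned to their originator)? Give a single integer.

Answer: 2

Derivation:
Round 1: pos1(id32) recv 11: drop; pos2(id44) recv 32: drop; pos3(id82) recv 44: drop; pos4(id22) recv 82: fwd; pos0(id11) recv 22: fwd
After round 1: 2 messages still in flight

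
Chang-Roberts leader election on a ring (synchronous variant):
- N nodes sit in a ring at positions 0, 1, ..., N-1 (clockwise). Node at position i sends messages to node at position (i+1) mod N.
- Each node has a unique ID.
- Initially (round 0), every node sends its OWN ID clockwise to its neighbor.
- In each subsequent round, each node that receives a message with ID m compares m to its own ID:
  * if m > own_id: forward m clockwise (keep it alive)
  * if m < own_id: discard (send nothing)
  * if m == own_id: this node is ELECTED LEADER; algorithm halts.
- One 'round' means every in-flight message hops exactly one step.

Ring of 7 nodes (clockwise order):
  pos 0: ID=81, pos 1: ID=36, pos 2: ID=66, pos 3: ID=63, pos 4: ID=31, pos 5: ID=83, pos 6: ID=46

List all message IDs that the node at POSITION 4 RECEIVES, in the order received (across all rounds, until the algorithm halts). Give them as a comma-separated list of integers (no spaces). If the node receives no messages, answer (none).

Round 1: pos1(id36) recv 81: fwd; pos2(id66) recv 36: drop; pos3(id63) recv 66: fwd; pos4(id31) recv 63: fwd; pos5(id83) recv 31: drop; pos6(id46) recv 83: fwd; pos0(id81) recv 46: drop
Round 2: pos2(id66) recv 81: fwd; pos4(id31) recv 66: fwd; pos5(id83) recv 63: drop; pos0(id81) recv 83: fwd
Round 3: pos3(id63) recv 81: fwd; pos5(id83) recv 66: drop; pos1(id36) recv 83: fwd
Round 4: pos4(id31) recv 81: fwd; pos2(id66) recv 83: fwd
Round 5: pos5(id83) recv 81: drop; pos3(id63) recv 83: fwd
Round 6: pos4(id31) recv 83: fwd
Round 7: pos5(id83) recv 83: ELECTED

Answer: 63,66,81,83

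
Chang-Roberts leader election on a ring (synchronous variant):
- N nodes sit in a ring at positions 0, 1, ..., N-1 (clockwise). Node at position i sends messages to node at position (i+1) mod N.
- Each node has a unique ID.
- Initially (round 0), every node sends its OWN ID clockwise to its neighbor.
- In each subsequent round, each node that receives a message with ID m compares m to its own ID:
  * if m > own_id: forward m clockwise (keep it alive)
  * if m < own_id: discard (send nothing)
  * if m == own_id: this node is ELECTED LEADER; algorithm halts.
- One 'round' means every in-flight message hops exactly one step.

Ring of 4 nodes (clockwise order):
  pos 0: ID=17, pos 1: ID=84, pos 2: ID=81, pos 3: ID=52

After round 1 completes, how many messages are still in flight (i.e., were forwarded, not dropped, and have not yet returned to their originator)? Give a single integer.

Answer: 3

Derivation:
Round 1: pos1(id84) recv 17: drop; pos2(id81) recv 84: fwd; pos3(id52) recv 81: fwd; pos0(id17) recv 52: fwd
After round 1: 3 messages still in flight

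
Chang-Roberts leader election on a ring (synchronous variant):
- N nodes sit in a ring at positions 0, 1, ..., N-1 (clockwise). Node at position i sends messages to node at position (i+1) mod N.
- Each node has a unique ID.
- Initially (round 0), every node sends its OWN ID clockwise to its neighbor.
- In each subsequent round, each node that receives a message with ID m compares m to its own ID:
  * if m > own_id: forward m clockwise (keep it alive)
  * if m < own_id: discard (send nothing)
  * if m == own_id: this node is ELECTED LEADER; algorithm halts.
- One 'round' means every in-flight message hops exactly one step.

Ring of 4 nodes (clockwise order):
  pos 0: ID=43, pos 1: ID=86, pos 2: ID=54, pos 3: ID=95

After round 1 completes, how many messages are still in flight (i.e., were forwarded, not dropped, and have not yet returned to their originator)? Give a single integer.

Answer: 2

Derivation:
Round 1: pos1(id86) recv 43: drop; pos2(id54) recv 86: fwd; pos3(id95) recv 54: drop; pos0(id43) recv 95: fwd
After round 1: 2 messages still in flight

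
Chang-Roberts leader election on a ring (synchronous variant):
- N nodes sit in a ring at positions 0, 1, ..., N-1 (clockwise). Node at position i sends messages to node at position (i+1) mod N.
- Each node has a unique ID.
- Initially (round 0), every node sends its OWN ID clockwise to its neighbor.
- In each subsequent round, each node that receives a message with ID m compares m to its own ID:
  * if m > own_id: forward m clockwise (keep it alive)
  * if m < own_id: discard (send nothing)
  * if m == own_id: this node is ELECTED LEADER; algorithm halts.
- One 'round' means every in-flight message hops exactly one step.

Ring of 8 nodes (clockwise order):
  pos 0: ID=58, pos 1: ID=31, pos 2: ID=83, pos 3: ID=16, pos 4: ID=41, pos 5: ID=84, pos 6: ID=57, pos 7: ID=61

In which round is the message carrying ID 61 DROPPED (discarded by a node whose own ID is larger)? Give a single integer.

Answer: 3

Derivation:
Round 1: pos1(id31) recv 58: fwd; pos2(id83) recv 31: drop; pos3(id16) recv 83: fwd; pos4(id41) recv 16: drop; pos5(id84) recv 41: drop; pos6(id57) recv 84: fwd; pos7(id61) recv 57: drop; pos0(id58) recv 61: fwd
Round 2: pos2(id83) recv 58: drop; pos4(id41) recv 83: fwd; pos7(id61) recv 84: fwd; pos1(id31) recv 61: fwd
Round 3: pos5(id84) recv 83: drop; pos0(id58) recv 84: fwd; pos2(id83) recv 61: drop
Round 4: pos1(id31) recv 84: fwd
Round 5: pos2(id83) recv 84: fwd
Round 6: pos3(id16) recv 84: fwd
Round 7: pos4(id41) recv 84: fwd
Round 8: pos5(id84) recv 84: ELECTED
Message ID 61 originates at pos 7; dropped at pos 2 in round 3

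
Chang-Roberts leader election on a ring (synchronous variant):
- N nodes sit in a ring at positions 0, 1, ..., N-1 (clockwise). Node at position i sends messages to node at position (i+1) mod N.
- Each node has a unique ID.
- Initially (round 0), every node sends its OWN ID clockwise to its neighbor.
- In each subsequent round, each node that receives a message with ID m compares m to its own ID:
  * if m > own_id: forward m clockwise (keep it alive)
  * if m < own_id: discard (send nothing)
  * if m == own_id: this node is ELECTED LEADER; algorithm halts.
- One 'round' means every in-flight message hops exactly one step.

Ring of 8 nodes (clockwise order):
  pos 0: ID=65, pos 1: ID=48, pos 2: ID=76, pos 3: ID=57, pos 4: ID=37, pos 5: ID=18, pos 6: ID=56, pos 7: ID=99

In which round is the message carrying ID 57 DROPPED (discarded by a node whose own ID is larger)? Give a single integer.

Round 1: pos1(id48) recv 65: fwd; pos2(id76) recv 48: drop; pos3(id57) recv 76: fwd; pos4(id37) recv 57: fwd; pos5(id18) recv 37: fwd; pos6(id56) recv 18: drop; pos7(id99) recv 56: drop; pos0(id65) recv 99: fwd
Round 2: pos2(id76) recv 65: drop; pos4(id37) recv 76: fwd; pos5(id18) recv 57: fwd; pos6(id56) recv 37: drop; pos1(id48) recv 99: fwd
Round 3: pos5(id18) recv 76: fwd; pos6(id56) recv 57: fwd; pos2(id76) recv 99: fwd
Round 4: pos6(id56) recv 76: fwd; pos7(id99) recv 57: drop; pos3(id57) recv 99: fwd
Round 5: pos7(id99) recv 76: drop; pos4(id37) recv 99: fwd
Round 6: pos5(id18) recv 99: fwd
Round 7: pos6(id56) recv 99: fwd
Round 8: pos7(id99) recv 99: ELECTED
Message ID 57 originates at pos 3; dropped at pos 7 in round 4

Answer: 4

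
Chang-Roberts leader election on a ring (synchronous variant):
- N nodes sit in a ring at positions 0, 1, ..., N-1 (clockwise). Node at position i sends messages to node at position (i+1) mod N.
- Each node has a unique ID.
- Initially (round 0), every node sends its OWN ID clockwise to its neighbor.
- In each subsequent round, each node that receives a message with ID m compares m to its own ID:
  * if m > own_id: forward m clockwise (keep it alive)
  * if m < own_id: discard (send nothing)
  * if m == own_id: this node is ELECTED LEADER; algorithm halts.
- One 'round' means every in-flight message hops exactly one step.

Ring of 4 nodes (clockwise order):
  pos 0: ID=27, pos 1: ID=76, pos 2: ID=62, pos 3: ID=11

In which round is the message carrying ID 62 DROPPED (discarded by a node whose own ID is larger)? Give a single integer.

Round 1: pos1(id76) recv 27: drop; pos2(id62) recv 76: fwd; pos3(id11) recv 62: fwd; pos0(id27) recv 11: drop
Round 2: pos3(id11) recv 76: fwd; pos0(id27) recv 62: fwd
Round 3: pos0(id27) recv 76: fwd; pos1(id76) recv 62: drop
Round 4: pos1(id76) recv 76: ELECTED
Message ID 62 originates at pos 2; dropped at pos 1 in round 3

Answer: 3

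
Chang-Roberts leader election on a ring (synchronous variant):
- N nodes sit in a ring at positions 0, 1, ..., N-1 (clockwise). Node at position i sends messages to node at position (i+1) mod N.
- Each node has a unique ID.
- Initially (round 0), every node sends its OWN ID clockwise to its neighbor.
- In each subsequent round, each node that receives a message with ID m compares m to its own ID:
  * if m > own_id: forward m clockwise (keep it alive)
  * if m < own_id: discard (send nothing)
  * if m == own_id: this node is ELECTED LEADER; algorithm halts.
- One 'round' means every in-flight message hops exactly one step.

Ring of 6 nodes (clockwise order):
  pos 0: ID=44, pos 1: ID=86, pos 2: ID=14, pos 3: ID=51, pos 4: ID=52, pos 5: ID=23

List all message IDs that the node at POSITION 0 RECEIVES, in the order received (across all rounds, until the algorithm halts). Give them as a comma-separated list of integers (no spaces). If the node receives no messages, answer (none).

Round 1: pos1(id86) recv 44: drop; pos2(id14) recv 86: fwd; pos3(id51) recv 14: drop; pos4(id52) recv 51: drop; pos5(id23) recv 52: fwd; pos0(id44) recv 23: drop
Round 2: pos3(id51) recv 86: fwd; pos0(id44) recv 52: fwd
Round 3: pos4(id52) recv 86: fwd; pos1(id86) recv 52: drop
Round 4: pos5(id23) recv 86: fwd
Round 5: pos0(id44) recv 86: fwd
Round 6: pos1(id86) recv 86: ELECTED

Answer: 23,52,86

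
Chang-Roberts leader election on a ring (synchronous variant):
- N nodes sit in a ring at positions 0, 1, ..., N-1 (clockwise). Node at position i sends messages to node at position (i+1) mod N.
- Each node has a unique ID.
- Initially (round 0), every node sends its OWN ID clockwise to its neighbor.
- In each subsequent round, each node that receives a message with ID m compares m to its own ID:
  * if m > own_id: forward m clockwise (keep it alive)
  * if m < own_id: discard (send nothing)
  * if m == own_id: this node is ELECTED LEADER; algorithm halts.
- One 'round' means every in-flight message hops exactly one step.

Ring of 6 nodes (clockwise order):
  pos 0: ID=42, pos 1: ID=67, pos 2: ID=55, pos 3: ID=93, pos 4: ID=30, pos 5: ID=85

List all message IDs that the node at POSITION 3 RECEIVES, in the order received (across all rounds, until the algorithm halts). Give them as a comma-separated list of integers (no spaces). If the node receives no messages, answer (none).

Round 1: pos1(id67) recv 42: drop; pos2(id55) recv 67: fwd; pos3(id93) recv 55: drop; pos4(id30) recv 93: fwd; pos5(id85) recv 30: drop; pos0(id42) recv 85: fwd
Round 2: pos3(id93) recv 67: drop; pos5(id85) recv 93: fwd; pos1(id67) recv 85: fwd
Round 3: pos0(id42) recv 93: fwd; pos2(id55) recv 85: fwd
Round 4: pos1(id67) recv 93: fwd; pos3(id93) recv 85: drop
Round 5: pos2(id55) recv 93: fwd
Round 6: pos3(id93) recv 93: ELECTED

Answer: 55,67,85,93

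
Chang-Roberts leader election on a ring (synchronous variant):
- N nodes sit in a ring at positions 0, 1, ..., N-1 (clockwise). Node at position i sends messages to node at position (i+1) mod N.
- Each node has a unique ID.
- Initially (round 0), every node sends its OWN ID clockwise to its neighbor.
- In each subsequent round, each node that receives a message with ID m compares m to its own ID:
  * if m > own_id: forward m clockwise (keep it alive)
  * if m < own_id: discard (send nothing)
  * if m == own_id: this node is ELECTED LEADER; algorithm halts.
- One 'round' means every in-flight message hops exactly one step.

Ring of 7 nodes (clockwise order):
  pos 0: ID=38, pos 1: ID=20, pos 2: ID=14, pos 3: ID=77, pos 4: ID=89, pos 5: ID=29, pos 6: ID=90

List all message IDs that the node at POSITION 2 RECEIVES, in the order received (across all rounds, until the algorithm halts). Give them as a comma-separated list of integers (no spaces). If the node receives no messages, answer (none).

Round 1: pos1(id20) recv 38: fwd; pos2(id14) recv 20: fwd; pos3(id77) recv 14: drop; pos4(id89) recv 77: drop; pos5(id29) recv 89: fwd; pos6(id90) recv 29: drop; pos0(id38) recv 90: fwd
Round 2: pos2(id14) recv 38: fwd; pos3(id77) recv 20: drop; pos6(id90) recv 89: drop; pos1(id20) recv 90: fwd
Round 3: pos3(id77) recv 38: drop; pos2(id14) recv 90: fwd
Round 4: pos3(id77) recv 90: fwd
Round 5: pos4(id89) recv 90: fwd
Round 6: pos5(id29) recv 90: fwd
Round 7: pos6(id90) recv 90: ELECTED

Answer: 20,38,90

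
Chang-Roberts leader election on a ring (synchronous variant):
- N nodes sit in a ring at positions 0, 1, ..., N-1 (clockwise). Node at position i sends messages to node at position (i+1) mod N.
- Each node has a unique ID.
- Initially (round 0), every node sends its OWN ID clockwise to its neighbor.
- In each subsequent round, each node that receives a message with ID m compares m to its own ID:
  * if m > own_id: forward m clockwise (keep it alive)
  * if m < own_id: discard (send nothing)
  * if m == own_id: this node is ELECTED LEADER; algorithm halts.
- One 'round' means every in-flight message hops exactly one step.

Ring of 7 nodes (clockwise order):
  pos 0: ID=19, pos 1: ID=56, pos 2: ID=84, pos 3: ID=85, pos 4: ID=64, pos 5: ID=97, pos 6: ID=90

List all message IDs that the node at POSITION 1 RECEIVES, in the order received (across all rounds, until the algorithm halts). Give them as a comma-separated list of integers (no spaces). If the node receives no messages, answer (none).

Answer: 19,90,97

Derivation:
Round 1: pos1(id56) recv 19: drop; pos2(id84) recv 56: drop; pos3(id85) recv 84: drop; pos4(id64) recv 85: fwd; pos5(id97) recv 64: drop; pos6(id90) recv 97: fwd; pos0(id19) recv 90: fwd
Round 2: pos5(id97) recv 85: drop; pos0(id19) recv 97: fwd; pos1(id56) recv 90: fwd
Round 3: pos1(id56) recv 97: fwd; pos2(id84) recv 90: fwd
Round 4: pos2(id84) recv 97: fwd; pos3(id85) recv 90: fwd
Round 5: pos3(id85) recv 97: fwd; pos4(id64) recv 90: fwd
Round 6: pos4(id64) recv 97: fwd; pos5(id97) recv 90: drop
Round 7: pos5(id97) recv 97: ELECTED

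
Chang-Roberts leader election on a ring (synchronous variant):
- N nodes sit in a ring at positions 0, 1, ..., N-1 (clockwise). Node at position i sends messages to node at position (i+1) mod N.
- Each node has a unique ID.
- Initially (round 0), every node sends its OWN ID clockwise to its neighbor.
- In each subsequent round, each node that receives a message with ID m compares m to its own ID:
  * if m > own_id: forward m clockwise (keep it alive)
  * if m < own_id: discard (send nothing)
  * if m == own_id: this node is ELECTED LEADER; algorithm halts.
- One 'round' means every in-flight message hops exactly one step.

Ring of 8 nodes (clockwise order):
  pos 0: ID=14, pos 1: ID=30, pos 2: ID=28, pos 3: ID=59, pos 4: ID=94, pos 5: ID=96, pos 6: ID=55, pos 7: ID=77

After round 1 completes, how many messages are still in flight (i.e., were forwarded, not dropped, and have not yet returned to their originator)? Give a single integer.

Answer: 3

Derivation:
Round 1: pos1(id30) recv 14: drop; pos2(id28) recv 30: fwd; pos3(id59) recv 28: drop; pos4(id94) recv 59: drop; pos5(id96) recv 94: drop; pos6(id55) recv 96: fwd; pos7(id77) recv 55: drop; pos0(id14) recv 77: fwd
After round 1: 3 messages still in flight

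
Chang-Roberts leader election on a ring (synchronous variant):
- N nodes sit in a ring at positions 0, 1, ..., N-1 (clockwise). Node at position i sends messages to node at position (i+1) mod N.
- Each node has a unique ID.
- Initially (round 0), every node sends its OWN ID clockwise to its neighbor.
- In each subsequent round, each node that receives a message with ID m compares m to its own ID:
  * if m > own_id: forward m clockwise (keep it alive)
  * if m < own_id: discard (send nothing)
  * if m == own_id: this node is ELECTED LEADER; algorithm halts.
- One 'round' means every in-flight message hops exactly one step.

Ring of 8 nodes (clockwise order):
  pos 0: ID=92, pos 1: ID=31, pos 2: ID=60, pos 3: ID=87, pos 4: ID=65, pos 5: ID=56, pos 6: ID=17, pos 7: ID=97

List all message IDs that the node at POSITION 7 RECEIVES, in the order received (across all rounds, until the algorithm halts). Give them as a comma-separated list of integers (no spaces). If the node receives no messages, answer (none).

Answer: 17,56,65,87,92,97

Derivation:
Round 1: pos1(id31) recv 92: fwd; pos2(id60) recv 31: drop; pos3(id87) recv 60: drop; pos4(id65) recv 87: fwd; pos5(id56) recv 65: fwd; pos6(id17) recv 56: fwd; pos7(id97) recv 17: drop; pos0(id92) recv 97: fwd
Round 2: pos2(id60) recv 92: fwd; pos5(id56) recv 87: fwd; pos6(id17) recv 65: fwd; pos7(id97) recv 56: drop; pos1(id31) recv 97: fwd
Round 3: pos3(id87) recv 92: fwd; pos6(id17) recv 87: fwd; pos7(id97) recv 65: drop; pos2(id60) recv 97: fwd
Round 4: pos4(id65) recv 92: fwd; pos7(id97) recv 87: drop; pos3(id87) recv 97: fwd
Round 5: pos5(id56) recv 92: fwd; pos4(id65) recv 97: fwd
Round 6: pos6(id17) recv 92: fwd; pos5(id56) recv 97: fwd
Round 7: pos7(id97) recv 92: drop; pos6(id17) recv 97: fwd
Round 8: pos7(id97) recv 97: ELECTED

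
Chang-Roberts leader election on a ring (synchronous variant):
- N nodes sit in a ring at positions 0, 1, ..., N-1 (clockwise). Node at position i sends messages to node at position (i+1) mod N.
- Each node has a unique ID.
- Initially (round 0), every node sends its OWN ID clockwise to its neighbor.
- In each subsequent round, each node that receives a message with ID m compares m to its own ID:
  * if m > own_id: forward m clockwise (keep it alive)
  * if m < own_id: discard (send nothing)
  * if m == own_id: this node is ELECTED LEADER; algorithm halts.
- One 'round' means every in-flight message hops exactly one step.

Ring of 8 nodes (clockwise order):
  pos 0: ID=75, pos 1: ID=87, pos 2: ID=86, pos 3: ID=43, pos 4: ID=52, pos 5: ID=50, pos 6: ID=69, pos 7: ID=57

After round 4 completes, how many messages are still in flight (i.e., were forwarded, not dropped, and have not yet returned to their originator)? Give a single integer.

Round 1: pos1(id87) recv 75: drop; pos2(id86) recv 87: fwd; pos3(id43) recv 86: fwd; pos4(id52) recv 43: drop; pos5(id50) recv 52: fwd; pos6(id69) recv 50: drop; pos7(id57) recv 69: fwd; pos0(id75) recv 57: drop
Round 2: pos3(id43) recv 87: fwd; pos4(id52) recv 86: fwd; pos6(id69) recv 52: drop; pos0(id75) recv 69: drop
Round 3: pos4(id52) recv 87: fwd; pos5(id50) recv 86: fwd
Round 4: pos5(id50) recv 87: fwd; pos6(id69) recv 86: fwd
After round 4: 2 messages still in flight

Answer: 2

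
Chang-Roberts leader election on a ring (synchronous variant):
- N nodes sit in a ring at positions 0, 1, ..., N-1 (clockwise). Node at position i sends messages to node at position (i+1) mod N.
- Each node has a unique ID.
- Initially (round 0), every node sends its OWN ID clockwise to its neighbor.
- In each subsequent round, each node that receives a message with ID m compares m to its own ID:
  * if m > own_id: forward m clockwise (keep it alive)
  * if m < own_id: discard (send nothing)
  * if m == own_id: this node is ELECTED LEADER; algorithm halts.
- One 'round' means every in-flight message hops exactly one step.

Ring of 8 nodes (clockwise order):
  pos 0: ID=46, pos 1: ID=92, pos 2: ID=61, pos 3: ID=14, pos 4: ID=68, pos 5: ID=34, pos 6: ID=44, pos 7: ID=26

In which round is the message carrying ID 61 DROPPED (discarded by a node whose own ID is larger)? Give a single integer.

Round 1: pos1(id92) recv 46: drop; pos2(id61) recv 92: fwd; pos3(id14) recv 61: fwd; pos4(id68) recv 14: drop; pos5(id34) recv 68: fwd; pos6(id44) recv 34: drop; pos7(id26) recv 44: fwd; pos0(id46) recv 26: drop
Round 2: pos3(id14) recv 92: fwd; pos4(id68) recv 61: drop; pos6(id44) recv 68: fwd; pos0(id46) recv 44: drop
Round 3: pos4(id68) recv 92: fwd; pos7(id26) recv 68: fwd
Round 4: pos5(id34) recv 92: fwd; pos0(id46) recv 68: fwd
Round 5: pos6(id44) recv 92: fwd; pos1(id92) recv 68: drop
Round 6: pos7(id26) recv 92: fwd
Round 7: pos0(id46) recv 92: fwd
Round 8: pos1(id92) recv 92: ELECTED
Message ID 61 originates at pos 2; dropped at pos 4 in round 2

Answer: 2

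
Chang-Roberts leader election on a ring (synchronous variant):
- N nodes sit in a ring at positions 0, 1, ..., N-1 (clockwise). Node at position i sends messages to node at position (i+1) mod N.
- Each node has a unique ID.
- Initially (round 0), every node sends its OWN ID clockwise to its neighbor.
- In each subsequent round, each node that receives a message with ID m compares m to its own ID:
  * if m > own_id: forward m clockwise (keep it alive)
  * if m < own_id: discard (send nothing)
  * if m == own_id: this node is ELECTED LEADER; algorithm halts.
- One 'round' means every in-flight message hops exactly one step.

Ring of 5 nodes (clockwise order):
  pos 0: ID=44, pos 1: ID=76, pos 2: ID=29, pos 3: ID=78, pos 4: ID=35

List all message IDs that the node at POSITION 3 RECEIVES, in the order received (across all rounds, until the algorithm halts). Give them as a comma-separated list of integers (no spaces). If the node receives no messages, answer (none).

Round 1: pos1(id76) recv 44: drop; pos2(id29) recv 76: fwd; pos3(id78) recv 29: drop; pos4(id35) recv 78: fwd; pos0(id44) recv 35: drop
Round 2: pos3(id78) recv 76: drop; pos0(id44) recv 78: fwd
Round 3: pos1(id76) recv 78: fwd
Round 4: pos2(id29) recv 78: fwd
Round 5: pos3(id78) recv 78: ELECTED

Answer: 29,76,78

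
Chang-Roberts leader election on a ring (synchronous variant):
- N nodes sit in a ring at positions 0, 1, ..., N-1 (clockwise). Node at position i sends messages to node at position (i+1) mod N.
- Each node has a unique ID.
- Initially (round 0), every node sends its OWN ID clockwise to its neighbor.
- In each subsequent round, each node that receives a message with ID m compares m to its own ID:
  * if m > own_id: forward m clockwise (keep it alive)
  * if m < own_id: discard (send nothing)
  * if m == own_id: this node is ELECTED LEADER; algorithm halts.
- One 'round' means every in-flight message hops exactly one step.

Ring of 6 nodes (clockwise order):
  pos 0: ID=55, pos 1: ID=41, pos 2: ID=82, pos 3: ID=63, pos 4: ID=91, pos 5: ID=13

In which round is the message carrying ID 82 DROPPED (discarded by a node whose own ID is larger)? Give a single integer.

Answer: 2

Derivation:
Round 1: pos1(id41) recv 55: fwd; pos2(id82) recv 41: drop; pos3(id63) recv 82: fwd; pos4(id91) recv 63: drop; pos5(id13) recv 91: fwd; pos0(id55) recv 13: drop
Round 2: pos2(id82) recv 55: drop; pos4(id91) recv 82: drop; pos0(id55) recv 91: fwd
Round 3: pos1(id41) recv 91: fwd
Round 4: pos2(id82) recv 91: fwd
Round 5: pos3(id63) recv 91: fwd
Round 6: pos4(id91) recv 91: ELECTED
Message ID 82 originates at pos 2; dropped at pos 4 in round 2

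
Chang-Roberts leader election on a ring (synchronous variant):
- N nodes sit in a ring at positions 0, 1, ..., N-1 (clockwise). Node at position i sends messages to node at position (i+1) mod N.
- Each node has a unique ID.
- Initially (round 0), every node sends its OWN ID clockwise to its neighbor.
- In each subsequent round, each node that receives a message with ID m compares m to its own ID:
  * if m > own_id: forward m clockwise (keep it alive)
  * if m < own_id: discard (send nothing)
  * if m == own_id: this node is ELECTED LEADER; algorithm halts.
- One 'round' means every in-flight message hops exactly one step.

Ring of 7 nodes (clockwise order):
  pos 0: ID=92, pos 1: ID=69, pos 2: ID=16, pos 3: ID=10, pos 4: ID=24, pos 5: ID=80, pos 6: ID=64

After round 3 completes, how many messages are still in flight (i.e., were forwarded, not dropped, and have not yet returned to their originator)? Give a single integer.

Answer: 2

Derivation:
Round 1: pos1(id69) recv 92: fwd; pos2(id16) recv 69: fwd; pos3(id10) recv 16: fwd; pos4(id24) recv 10: drop; pos5(id80) recv 24: drop; pos6(id64) recv 80: fwd; pos0(id92) recv 64: drop
Round 2: pos2(id16) recv 92: fwd; pos3(id10) recv 69: fwd; pos4(id24) recv 16: drop; pos0(id92) recv 80: drop
Round 3: pos3(id10) recv 92: fwd; pos4(id24) recv 69: fwd
After round 3: 2 messages still in flight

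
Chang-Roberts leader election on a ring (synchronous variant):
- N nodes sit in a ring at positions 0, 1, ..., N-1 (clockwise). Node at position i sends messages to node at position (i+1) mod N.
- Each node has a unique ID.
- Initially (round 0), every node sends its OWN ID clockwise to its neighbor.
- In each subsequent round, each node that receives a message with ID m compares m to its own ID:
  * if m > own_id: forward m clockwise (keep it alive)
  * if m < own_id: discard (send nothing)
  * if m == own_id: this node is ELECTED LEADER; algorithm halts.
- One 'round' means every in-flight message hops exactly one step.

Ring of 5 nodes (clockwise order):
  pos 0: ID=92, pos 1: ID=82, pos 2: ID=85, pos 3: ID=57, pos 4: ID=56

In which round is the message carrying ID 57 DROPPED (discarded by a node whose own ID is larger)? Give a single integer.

Round 1: pos1(id82) recv 92: fwd; pos2(id85) recv 82: drop; pos3(id57) recv 85: fwd; pos4(id56) recv 57: fwd; pos0(id92) recv 56: drop
Round 2: pos2(id85) recv 92: fwd; pos4(id56) recv 85: fwd; pos0(id92) recv 57: drop
Round 3: pos3(id57) recv 92: fwd; pos0(id92) recv 85: drop
Round 4: pos4(id56) recv 92: fwd
Round 5: pos0(id92) recv 92: ELECTED
Message ID 57 originates at pos 3; dropped at pos 0 in round 2

Answer: 2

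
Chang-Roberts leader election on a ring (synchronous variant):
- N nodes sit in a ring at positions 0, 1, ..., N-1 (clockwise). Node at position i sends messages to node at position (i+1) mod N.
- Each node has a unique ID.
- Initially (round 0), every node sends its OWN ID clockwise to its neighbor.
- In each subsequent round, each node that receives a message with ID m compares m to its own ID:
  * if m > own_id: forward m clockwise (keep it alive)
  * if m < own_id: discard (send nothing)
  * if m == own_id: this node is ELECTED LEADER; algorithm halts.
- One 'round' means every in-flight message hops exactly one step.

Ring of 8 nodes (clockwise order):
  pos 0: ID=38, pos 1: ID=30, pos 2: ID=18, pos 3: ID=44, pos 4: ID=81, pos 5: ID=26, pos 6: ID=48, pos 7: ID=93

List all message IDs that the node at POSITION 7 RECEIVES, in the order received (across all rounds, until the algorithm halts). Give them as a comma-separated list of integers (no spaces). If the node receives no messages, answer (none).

Round 1: pos1(id30) recv 38: fwd; pos2(id18) recv 30: fwd; pos3(id44) recv 18: drop; pos4(id81) recv 44: drop; pos5(id26) recv 81: fwd; pos6(id48) recv 26: drop; pos7(id93) recv 48: drop; pos0(id38) recv 93: fwd
Round 2: pos2(id18) recv 38: fwd; pos3(id44) recv 30: drop; pos6(id48) recv 81: fwd; pos1(id30) recv 93: fwd
Round 3: pos3(id44) recv 38: drop; pos7(id93) recv 81: drop; pos2(id18) recv 93: fwd
Round 4: pos3(id44) recv 93: fwd
Round 5: pos4(id81) recv 93: fwd
Round 6: pos5(id26) recv 93: fwd
Round 7: pos6(id48) recv 93: fwd
Round 8: pos7(id93) recv 93: ELECTED

Answer: 48,81,93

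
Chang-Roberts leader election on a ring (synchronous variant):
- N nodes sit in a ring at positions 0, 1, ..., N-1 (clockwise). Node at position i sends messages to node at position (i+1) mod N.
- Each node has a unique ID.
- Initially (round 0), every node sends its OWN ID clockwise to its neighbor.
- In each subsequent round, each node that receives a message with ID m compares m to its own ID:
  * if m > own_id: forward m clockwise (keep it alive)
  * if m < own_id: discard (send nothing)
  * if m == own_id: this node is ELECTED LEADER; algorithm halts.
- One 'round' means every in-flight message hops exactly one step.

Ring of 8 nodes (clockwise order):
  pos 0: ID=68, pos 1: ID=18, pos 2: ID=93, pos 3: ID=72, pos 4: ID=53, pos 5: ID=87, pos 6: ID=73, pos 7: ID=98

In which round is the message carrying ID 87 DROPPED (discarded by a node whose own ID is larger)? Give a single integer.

Round 1: pos1(id18) recv 68: fwd; pos2(id93) recv 18: drop; pos3(id72) recv 93: fwd; pos4(id53) recv 72: fwd; pos5(id87) recv 53: drop; pos6(id73) recv 87: fwd; pos7(id98) recv 73: drop; pos0(id68) recv 98: fwd
Round 2: pos2(id93) recv 68: drop; pos4(id53) recv 93: fwd; pos5(id87) recv 72: drop; pos7(id98) recv 87: drop; pos1(id18) recv 98: fwd
Round 3: pos5(id87) recv 93: fwd; pos2(id93) recv 98: fwd
Round 4: pos6(id73) recv 93: fwd; pos3(id72) recv 98: fwd
Round 5: pos7(id98) recv 93: drop; pos4(id53) recv 98: fwd
Round 6: pos5(id87) recv 98: fwd
Round 7: pos6(id73) recv 98: fwd
Round 8: pos7(id98) recv 98: ELECTED
Message ID 87 originates at pos 5; dropped at pos 7 in round 2

Answer: 2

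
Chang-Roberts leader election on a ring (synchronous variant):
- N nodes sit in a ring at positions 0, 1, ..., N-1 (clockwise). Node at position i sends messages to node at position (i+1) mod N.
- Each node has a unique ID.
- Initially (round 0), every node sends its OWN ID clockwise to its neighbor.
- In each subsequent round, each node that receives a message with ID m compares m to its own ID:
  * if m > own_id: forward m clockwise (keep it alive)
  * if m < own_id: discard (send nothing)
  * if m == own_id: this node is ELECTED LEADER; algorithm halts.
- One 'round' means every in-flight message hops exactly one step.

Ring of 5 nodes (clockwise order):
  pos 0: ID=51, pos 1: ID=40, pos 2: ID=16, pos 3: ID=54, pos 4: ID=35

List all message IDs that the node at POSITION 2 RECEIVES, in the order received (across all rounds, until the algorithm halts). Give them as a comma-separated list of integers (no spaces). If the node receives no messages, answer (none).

Round 1: pos1(id40) recv 51: fwd; pos2(id16) recv 40: fwd; pos3(id54) recv 16: drop; pos4(id35) recv 54: fwd; pos0(id51) recv 35: drop
Round 2: pos2(id16) recv 51: fwd; pos3(id54) recv 40: drop; pos0(id51) recv 54: fwd
Round 3: pos3(id54) recv 51: drop; pos1(id40) recv 54: fwd
Round 4: pos2(id16) recv 54: fwd
Round 5: pos3(id54) recv 54: ELECTED

Answer: 40,51,54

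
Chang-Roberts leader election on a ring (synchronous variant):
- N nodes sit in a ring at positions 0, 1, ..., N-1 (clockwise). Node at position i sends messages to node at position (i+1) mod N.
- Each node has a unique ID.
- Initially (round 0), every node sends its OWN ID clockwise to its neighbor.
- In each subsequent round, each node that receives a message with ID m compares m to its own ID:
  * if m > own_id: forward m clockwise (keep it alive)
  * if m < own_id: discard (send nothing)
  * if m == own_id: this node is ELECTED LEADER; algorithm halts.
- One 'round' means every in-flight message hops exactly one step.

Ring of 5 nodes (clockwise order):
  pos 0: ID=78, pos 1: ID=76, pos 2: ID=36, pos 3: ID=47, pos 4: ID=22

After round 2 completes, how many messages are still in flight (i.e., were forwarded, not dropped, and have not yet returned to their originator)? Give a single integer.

Answer: 2

Derivation:
Round 1: pos1(id76) recv 78: fwd; pos2(id36) recv 76: fwd; pos3(id47) recv 36: drop; pos4(id22) recv 47: fwd; pos0(id78) recv 22: drop
Round 2: pos2(id36) recv 78: fwd; pos3(id47) recv 76: fwd; pos0(id78) recv 47: drop
After round 2: 2 messages still in flight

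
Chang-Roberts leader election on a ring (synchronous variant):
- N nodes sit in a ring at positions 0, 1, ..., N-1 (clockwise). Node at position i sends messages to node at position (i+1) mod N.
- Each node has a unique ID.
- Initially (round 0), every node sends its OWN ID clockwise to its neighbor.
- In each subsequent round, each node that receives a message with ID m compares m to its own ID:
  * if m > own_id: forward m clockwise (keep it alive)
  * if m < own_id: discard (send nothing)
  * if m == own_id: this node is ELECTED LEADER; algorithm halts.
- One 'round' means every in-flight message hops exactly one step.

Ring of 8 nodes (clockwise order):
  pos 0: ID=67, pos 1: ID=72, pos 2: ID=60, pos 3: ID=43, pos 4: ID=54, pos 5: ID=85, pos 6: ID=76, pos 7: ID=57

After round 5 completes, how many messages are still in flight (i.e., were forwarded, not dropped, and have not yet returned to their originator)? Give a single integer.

Answer: 2

Derivation:
Round 1: pos1(id72) recv 67: drop; pos2(id60) recv 72: fwd; pos3(id43) recv 60: fwd; pos4(id54) recv 43: drop; pos5(id85) recv 54: drop; pos6(id76) recv 85: fwd; pos7(id57) recv 76: fwd; pos0(id67) recv 57: drop
Round 2: pos3(id43) recv 72: fwd; pos4(id54) recv 60: fwd; pos7(id57) recv 85: fwd; pos0(id67) recv 76: fwd
Round 3: pos4(id54) recv 72: fwd; pos5(id85) recv 60: drop; pos0(id67) recv 85: fwd; pos1(id72) recv 76: fwd
Round 4: pos5(id85) recv 72: drop; pos1(id72) recv 85: fwd; pos2(id60) recv 76: fwd
Round 5: pos2(id60) recv 85: fwd; pos3(id43) recv 76: fwd
After round 5: 2 messages still in flight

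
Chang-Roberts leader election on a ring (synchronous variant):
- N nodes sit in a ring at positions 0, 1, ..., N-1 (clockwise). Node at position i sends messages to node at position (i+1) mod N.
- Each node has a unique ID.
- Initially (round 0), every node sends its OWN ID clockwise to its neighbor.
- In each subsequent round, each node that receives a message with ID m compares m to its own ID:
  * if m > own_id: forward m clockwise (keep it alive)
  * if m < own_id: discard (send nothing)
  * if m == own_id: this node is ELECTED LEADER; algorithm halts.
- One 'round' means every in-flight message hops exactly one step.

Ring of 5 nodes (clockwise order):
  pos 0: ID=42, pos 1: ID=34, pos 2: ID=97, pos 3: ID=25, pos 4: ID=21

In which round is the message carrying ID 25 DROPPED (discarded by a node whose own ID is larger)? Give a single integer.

Answer: 2

Derivation:
Round 1: pos1(id34) recv 42: fwd; pos2(id97) recv 34: drop; pos3(id25) recv 97: fwd; pos4(id21) recv 25: fwd; pos0(id42) recv 21: drop
Round 2: pos2(id97) recv 42: drop; pos4(id21) recv 97: fwd; pos0(id42) recv 25: drop
Round 3: pos0(id42) recv 97: fwd
Round 4: pos1(id34) recv 97: fwd
Round 5: pos2(id97) recv 97: ELECTED
Message ID 25 originates at pos 3; dropped at pos 0 in round 2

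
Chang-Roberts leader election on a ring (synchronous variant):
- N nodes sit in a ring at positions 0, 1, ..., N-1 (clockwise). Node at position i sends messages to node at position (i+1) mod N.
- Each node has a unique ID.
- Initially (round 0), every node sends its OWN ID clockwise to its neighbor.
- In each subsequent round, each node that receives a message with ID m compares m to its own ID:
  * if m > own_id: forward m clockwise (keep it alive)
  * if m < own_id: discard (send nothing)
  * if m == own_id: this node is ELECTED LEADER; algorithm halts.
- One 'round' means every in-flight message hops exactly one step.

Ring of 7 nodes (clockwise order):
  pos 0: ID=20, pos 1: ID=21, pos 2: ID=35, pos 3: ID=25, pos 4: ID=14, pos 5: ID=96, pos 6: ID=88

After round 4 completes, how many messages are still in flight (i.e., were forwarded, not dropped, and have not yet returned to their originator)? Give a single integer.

Round 1: pos1(id21) recv 20: drop; pos2(id35) recv 21: drop; pos3(id25) recv 35: fwd; pos4(id14) recv 25: fwd; pos5(id96) recv 14: drop; pos6(id88) recv 96: fwd; pos0(id20) recv 88: fwd
Round 2: pos4(id14) recv 35: fwd; pos5(id96) recv 25: drop; pos0(id20) recv 96: fwd; pos1(id21) recv 88: fwd
Round 3: pos5(id96) recv 35: drop; pos1(id21) recv 96: fwd; pos2(id35) recv 88: fwd
Round 4: pos2(id35) recv 96: fwd; pos3(id25) recv 88: fwd
After round 4: 2 messages still in flight

Answer: 2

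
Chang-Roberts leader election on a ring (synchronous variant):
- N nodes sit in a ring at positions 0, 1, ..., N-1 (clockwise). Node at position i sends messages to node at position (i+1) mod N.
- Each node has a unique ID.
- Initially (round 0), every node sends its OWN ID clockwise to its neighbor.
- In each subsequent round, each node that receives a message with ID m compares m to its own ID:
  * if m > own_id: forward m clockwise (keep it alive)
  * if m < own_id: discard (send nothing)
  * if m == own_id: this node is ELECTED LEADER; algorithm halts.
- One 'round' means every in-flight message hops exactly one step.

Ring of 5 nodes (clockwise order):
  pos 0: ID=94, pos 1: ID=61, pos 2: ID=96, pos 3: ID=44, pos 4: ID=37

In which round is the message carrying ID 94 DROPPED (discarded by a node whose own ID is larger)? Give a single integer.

Answer: 2

Derivation:
Round 1: pos1(id61) recv 94: fwd; pos2(id96) recv 61: drop; pos3(id44) recv 96: fwd; pos4(id37) recv 44: fwd; pos0(id94) recv 37: drop
Round 2: pos2(id96) recv 94: drop; pos4(id37) recv 96: fwd; pos0(id94) recv 44: drop
Round 3: pos0(id94) recv 96: fwd
Round 4: pos1(id61) recv 96: fwd
Round 5: pos2(id96) recv 96: ELECTED
Message ID 94 originates at pos 0; dropped at pos 2 in round 2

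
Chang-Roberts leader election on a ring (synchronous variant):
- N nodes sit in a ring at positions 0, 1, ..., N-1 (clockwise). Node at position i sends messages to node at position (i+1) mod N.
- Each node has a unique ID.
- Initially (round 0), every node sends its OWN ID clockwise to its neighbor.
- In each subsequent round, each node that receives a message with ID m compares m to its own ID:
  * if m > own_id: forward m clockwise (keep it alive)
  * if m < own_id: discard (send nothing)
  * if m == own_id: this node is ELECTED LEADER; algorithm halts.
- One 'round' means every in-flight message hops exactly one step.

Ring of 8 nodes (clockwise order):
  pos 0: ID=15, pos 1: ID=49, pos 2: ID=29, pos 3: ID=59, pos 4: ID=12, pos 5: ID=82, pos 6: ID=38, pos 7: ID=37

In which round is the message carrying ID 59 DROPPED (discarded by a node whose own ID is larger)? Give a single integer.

Answer: 2

Derivation:
Round 1: pos1(id49) recv 15: drop; pos2(id29) recv 49: fwd; pos3(id59) recv 29: drop; pos4(id12) recv 59: fwd; pos5(id82) recv 12: drop; pos6(id38) recv 82: fwd; pos7(id37) recv 38: fwd; pos0(id15) recv 37: fwd
Round 2: pos3(id59) recv 49: drop; pos5(id82) recv 59: drop; pos7(id37) recv 82: fwd; pos0(id15) recv 38: fwd; pos1(id49) recv 37: drop
Round 3: pos0(id15) recv 82: fwd; pos1(id49) recv 38: drop
Round 4: pos1(id49) recv 82: fwd
Round 5: pos2(id29) recv 82: fwd
Round 6: pos3(id59) recv 82: fwd
Round 7: pos4(id12) recv 82: fwd
Round 8: pos5(id82) recv 82: ELECTED
Message ID 59 originates at pos 3; dropped at pos 5 in round 2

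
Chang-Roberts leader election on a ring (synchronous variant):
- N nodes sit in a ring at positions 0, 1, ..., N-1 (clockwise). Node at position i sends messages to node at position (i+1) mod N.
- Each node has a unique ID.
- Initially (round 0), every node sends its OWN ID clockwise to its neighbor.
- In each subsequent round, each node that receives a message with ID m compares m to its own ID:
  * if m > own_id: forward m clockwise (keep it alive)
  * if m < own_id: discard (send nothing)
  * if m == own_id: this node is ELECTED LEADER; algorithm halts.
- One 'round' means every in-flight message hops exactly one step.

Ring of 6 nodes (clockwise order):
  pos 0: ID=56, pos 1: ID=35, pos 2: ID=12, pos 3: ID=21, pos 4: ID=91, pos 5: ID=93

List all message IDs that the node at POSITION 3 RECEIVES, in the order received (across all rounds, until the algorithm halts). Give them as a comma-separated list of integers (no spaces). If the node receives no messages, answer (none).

Round 1: pos1(id35) recv 56: fwd; pos2(id12) recv 35: fwd; pos3(id21) recv 12: drop; pos4(id91) recv 21: drop; pos5(id93) recv 91: drop; pos0(id56) recv 93: fwd
Round 2: pos2(id12) recv 56: fwd; pos3(id21) recv 35: fwd; pos1(id35) recv 93: fwd
Round 3: pos3(id21) recv 56: fwd; pos4(id91) recv 35: drop; pos2(id12) recv 93: fwd
Round 4: pos4(id91) recv 56: drop; pos3(id21) recv 93: fwd
Round 5: pos4(id91) recv 93: fwd
Round 6: pos5(id93) recv 93: ELECTED

Answer: 12,35,56,93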